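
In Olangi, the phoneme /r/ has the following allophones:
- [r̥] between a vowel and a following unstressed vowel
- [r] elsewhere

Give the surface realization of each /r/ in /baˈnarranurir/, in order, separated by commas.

[r], [r], [r̥], [r]

Occurrence 1 (position 5): no conditioning environment matches → elsewhere allophone [r].
Occurrence 2 (position 6): no conditioning environment matches → elsewhere allophone [r].
Occurrence 3 (position 10): between a vowel and a following unstressed vowel → [r̥].
Occurrence 4 (position 12): no conditioning environment matches → elsewhere allophone [r].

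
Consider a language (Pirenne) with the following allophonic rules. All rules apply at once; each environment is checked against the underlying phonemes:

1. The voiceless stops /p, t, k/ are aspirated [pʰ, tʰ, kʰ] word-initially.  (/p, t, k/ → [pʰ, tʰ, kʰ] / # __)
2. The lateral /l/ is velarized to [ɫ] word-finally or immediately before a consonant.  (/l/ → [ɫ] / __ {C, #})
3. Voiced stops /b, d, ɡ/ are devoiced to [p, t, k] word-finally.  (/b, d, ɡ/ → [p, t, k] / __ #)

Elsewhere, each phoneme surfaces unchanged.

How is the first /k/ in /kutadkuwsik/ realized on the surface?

/k/ — word-initial, word-initially — surfaces as [kʰ] (rule 1).

[kʰ]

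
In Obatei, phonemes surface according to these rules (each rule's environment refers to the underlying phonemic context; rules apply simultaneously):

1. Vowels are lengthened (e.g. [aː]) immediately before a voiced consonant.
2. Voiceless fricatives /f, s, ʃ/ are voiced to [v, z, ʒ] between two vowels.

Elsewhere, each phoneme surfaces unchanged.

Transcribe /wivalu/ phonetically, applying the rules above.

/i/ — between /w/ and /v/, before a voiced consonant — surfaces as [iː] (rule 1).
/a/ meets the environment for rule 1 (before a voiced consonant) → [aː].
/u/ (word-final) is in the target of rule 1 but the environment (before a voiced consonant) is not met → [u].

[wiːvaːlu]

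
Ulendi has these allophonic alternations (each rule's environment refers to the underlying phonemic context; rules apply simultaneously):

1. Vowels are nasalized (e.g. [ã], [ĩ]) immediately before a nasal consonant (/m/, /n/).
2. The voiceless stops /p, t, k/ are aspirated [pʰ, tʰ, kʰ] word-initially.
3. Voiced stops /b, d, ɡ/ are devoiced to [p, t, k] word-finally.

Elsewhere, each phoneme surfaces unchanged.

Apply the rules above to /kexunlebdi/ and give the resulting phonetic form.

[kʰexũnlebdi]

/k/ meets the environment for rule 2 (word-initially) → [kʰ].
/e/ (between /k/ and /x/): rule 1 targets it, but not before a nasal consonant → unchanged [e].
Rule 1 applies to /u/ (between /x/ and /n/: before a nasal consonant) → [ũ].
/e/ — between /l/ and /b/; rule 1 does not apply here → [e].
/b/ (between /e/ and /d/): rule 3 targets it, but not word-finally → unchanged [b].
/d/ (between /b/ and /i/): rule 3 targets it, but not word-finally → unchanged [d].
/i/ (word-final): rule 1 targets it, but not before a nasal consonant → unchanged [i].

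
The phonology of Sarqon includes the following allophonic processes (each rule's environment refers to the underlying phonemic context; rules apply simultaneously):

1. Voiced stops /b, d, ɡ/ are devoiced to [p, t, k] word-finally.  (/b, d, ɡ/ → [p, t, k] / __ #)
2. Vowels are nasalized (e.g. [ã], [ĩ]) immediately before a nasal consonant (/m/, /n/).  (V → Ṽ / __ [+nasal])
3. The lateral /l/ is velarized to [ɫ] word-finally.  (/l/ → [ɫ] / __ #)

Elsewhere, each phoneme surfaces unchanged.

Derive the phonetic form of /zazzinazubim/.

[zazzĩnazubĩm]

/z/ (word-initial): no rule targets it → [z].
/a/ — between /z/ and /z/; rule 2 does not apply here → [a].
/z/ (between /a/ and /z/): no rule targets it → [z].
/z/ — not in any rule's target class → [z].
/i/ (between /z/ and /n/) occurs before a nasal consonant → [ĩ] by rule 2.
/n/ stays [n].
/a/ (between /n/ and /z/) fails the environment for rule 2, so it stays [a].
/z/ (between /a/ and /u/) is unaffected → [z].
/u/ (between /z/ and /b/) fails the environment for rule 2, so it stays [u].
/b/ — between /u/ and /i/; rule 1 does not apply here → [b].
/i/ meets the environment for rule 2 (before a nasal consonant) → [ĩ].
/m/ (word-final) is unaffected → [m].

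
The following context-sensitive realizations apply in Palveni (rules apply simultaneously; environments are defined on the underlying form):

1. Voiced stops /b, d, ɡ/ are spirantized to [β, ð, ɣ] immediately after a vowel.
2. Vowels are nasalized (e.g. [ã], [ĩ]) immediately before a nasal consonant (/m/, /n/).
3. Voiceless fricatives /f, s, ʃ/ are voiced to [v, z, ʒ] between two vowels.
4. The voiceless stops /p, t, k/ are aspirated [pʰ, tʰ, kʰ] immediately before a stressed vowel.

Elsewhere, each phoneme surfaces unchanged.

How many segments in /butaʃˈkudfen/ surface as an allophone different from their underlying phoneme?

3

Segments that undergo a rule: /k/ → [kʰ] (rule 4); /d/ → [ð] (rule 1); /e/ → [ẽ] (rule 2).
All other segments surface unchanged.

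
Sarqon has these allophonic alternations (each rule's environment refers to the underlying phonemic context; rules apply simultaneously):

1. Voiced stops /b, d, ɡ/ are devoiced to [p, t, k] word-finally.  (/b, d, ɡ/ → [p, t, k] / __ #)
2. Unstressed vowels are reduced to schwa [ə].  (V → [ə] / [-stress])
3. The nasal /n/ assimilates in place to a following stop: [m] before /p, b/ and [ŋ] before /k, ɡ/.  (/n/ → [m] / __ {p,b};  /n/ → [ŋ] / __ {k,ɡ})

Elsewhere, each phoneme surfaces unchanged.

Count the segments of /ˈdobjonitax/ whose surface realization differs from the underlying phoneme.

3

Segments that undergo a rule: /o/ → [ə] (rule 2); /i/ → [ə] (rule 2); /a/ → [ə] (rule 2).
All other segments surface unchanged.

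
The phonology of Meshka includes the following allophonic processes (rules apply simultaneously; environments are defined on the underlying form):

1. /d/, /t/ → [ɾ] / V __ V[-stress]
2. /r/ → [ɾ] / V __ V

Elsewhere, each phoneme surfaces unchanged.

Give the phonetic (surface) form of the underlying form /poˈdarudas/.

/p/ (word-initial): no rule targets it → [p].
/o/ (between /p/ and /d/): no rule targets it → [o].
/d/ (between /o/ and /a/) is in the target of rule 1 but the environment (between a vowel and a following unstressed vowel) is not met → [d].
/a/ (between /d/ and /r/) is unaffected → [a].
/r/ (between /a/ and /u/) occurs between two vowels → [ɾ] by rule 2.
/u/ stays [u].
Rule 1 applies to /d/ (between /u/ and /a/: between a vowel and a following unstressed vowel) → [ɾ].
/a/ — not in any rule's target class → [a].
/s/ (word-final): no rule targets it → [s].

[poˈdaɾuɾas]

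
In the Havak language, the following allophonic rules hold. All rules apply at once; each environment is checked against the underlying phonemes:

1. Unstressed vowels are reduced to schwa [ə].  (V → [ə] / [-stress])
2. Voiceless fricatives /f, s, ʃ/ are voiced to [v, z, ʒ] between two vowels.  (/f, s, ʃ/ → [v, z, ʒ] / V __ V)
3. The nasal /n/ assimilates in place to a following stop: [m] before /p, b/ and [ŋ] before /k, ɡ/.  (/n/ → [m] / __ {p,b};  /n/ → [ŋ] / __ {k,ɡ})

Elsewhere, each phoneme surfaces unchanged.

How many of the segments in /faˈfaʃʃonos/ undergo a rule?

4

Segments that undergo a rule: /a/ → [ə] (rule 1); /f/ → [v] (rule 2); /o/ → [ə] (rule 1); /o/ → [ə] (rule 1).
All other segments surface unchanged.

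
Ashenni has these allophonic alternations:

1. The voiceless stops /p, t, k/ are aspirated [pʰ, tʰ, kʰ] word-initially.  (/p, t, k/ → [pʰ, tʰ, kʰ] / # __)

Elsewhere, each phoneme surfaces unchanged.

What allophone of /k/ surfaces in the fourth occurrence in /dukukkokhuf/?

[k]

/k/ — between /o/ and /h/; rule 1 does not apply here → [k].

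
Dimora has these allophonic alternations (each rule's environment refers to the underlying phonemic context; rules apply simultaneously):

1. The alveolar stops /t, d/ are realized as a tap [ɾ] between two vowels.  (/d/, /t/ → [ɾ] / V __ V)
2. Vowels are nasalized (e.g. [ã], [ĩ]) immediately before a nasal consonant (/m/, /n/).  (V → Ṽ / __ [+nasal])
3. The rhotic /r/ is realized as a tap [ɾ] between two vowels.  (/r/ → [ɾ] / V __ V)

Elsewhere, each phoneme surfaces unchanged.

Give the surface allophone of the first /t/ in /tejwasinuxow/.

[t]

/t/ (word-initial) is in the target of rule 1 but the environment (between two vowels) is not met → [t].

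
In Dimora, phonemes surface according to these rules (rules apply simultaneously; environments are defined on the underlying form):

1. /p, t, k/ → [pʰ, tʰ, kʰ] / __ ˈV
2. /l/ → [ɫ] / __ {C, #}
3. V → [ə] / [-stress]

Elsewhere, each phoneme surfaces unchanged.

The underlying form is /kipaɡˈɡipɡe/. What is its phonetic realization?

[kəpəɡˈɡipɡə]

/k/ — word-initial; rule 1 does not apply here → [k].
Rule 3 applies to /i/ (between /k/ and /p/: in an unstressed syllable) → [ə].
/p/ (between /i/ and /a/): rule 1 targets it, but not immediately before a stressed vowel → unchanged [p].
/a/ (between /p/ and /ɡ/) occurs in an unstressed syllable → [ə] by rule 3.
/ɡ/ stays [ɡ].
/ɡ/ (between /ɡ/ and /i/): no rule targets it → [ɡ].
/i/ (between /ɡ/ and /p/): rule 3 targets it, but not in an unstressed syllable → unchanged [i].
/p/ (between /i/ and /ɡ/): rule 1 targets it, but not immediately before a stressed vowel → unchanged [p].
/ɡ/ stays [ɡ].
/e/ — word-final, in an unstressed syllable — surfaces as [ə] (rule 3).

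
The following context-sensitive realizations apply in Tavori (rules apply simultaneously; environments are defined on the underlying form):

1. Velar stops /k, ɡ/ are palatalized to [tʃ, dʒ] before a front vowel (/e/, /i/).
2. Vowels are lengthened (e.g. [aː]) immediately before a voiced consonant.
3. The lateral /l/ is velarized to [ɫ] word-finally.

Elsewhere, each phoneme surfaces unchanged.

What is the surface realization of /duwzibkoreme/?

/d/ — not in any rule's target class → [d].
Rule 2 applies to /u/ (between /d/ and /w/: before a voiced consonant) → [uː].
/w/ — not in any rule's target class → [w].
/z/ — not in any rule's target class → [z].
/i/ (between /z/ and /b/) occurs before a voiced consonant → [iː] by rule 2.
/b/ (between /i/ and /k/): no rule targets it → [b].
/k/ (between /b/ and /o/) is in the target of rule 1 but the environment (before a front vowel) is not met → [k].
/o/ — between /k/ and /r/, before a voiced consonant — surfaces as [oː] (rule 2).
/r/ (between /o/ and /e/): no rule targets it → [r].
/e/ (between /r/ and /m/): before a voiced consonant, so rule 2 applies → [eː].
/m/ stays [m].
/e/ — word-final; rule 2 does not apply here → [e].

[duːwziːbkoːreːme]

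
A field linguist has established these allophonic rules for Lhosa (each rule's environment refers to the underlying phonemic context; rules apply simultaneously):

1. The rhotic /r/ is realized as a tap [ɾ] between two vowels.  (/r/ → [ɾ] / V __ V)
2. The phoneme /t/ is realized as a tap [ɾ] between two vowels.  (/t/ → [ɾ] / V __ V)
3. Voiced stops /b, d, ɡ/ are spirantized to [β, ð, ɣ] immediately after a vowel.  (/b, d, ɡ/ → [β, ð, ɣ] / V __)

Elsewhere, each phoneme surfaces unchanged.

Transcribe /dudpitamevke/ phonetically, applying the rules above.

/d/ (word-initial): rule 3 targets it, but not immediately after a vowel → unchanged [d].
/d/ (between /u/ and /p/): immediately after a vowel, so rule 3 applies → [ð].
/t/ (between /i/ and /a/): between two vowels, so rule 2 applies → [ɾ].

[duðpiɾamevke]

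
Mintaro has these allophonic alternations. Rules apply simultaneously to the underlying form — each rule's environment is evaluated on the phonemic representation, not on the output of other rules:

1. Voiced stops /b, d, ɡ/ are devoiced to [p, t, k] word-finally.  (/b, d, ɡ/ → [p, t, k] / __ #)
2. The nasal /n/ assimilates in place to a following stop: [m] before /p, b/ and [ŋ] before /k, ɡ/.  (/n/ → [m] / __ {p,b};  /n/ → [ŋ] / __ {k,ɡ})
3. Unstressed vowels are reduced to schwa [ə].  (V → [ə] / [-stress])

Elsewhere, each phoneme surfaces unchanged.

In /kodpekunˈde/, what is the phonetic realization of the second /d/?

/d/ (between /n/ and /e/) is in the target of rule 1 but the environment (word-finally) is not met → [d].

[d]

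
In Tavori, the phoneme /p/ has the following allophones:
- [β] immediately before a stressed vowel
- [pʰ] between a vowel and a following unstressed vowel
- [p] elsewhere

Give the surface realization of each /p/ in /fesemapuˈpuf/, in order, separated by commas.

[pʰ], [β]

Occurrence 1 (position 7): between a vowel and a following unstressed vowel → [pʰ].
Occurrence 2 (position 9): immediately before a stressed vowel → [β].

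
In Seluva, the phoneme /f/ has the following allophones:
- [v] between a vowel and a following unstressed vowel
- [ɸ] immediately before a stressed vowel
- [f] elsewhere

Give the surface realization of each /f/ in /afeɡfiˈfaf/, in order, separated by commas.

Occurrence 1 (position 2): between a vowel and a following unstressed vowel → [v].
Occurrence 2 (position 5): no conditioning environment matches → elsewhere allophone [f].
Occurrence 3 (position 7): immediately before a stressed vowel → [ɸ].
Occurrence 4 (position 9): no conditioning environment matches → elsewhere allophone [f].

[v], [f], [ɸ], [f]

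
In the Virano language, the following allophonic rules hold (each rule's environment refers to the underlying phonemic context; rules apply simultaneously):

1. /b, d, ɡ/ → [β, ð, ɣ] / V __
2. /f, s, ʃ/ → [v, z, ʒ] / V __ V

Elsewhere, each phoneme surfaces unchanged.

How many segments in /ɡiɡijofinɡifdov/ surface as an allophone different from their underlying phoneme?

Segments that undergo a rule: /ɡ/ → [ɣ] (rule 1); /f/ → [v] (rule 2).
All other segments surface unchanged.

2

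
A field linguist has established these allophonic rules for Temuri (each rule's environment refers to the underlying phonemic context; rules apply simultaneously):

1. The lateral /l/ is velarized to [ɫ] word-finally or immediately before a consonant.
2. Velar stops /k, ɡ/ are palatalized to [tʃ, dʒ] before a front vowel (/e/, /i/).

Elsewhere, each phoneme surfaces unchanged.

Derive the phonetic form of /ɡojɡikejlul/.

/ɡ/ — word-initial; rule 2 does not apply here → [ɡ].
/o/ — not in any rule's target class → [o].
/j/ — not in any rule's target class → [j].
/ɡ/ meets the environment for rule 2 (before a front vowel) → [dʒ].
/i/ (between /ɡ/ and /k/): no rule targets it → [i].
/k/ — between /i/ and /e/, before a front vowel — surfaces as [tʃ] (rule 2).
/e/ stays [e].
/j/ — not in any rule's target class → [j].
/l/ (between /j/ and /u/): rule 1 targets it, but not word-finally or immediately before a consonant → unchanged [l].
/u/ stays [u].
/l/ (word-final) occurs word-finally or immediately before a consonant → [ɫ] by rule 1.

[ɡojdʒitʃejluɫ]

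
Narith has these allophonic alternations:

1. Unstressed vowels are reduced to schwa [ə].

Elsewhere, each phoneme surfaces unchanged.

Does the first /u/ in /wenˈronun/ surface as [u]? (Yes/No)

/u/ (between /n/ and /n/): in an unstressed syllable, so rule 1 applies → [ə].
The actual realization is [ə], not [u].

No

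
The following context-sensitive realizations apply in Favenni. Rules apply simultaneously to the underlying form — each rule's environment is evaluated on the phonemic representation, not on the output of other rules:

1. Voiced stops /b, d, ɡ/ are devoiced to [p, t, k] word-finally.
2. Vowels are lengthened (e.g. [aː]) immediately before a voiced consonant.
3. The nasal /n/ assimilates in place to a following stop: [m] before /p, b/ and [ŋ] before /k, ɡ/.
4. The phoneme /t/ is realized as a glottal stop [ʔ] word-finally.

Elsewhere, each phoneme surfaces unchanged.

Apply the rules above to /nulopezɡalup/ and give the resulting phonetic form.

/n/ — word-initial; rule 3 does not apply here → [n].
/u/ meets the environment for rule 2 (before a voiced consonant) → [uː].
/l/ stays [l].
/o/ (between /l/ and /p/) is in the target of rule 2 but the environment (before a voiced consonant) is not met → [o].
/p/ (between /o/ and /e/) is unaffected → [p].
/e/ (between /p/ and /z/) occurs before a voiced consonant → [eː] by rule 2.
/z/ (between /e/ and /ɡ/) is unaffected → [z].
/ɡ/ — between /z/ and /a/; rule 1 does not apply here → [ɡ].
/a/ — between /ɡ/ and /l/, before a voiced consonant — surfaces as [aː] (rule 2).
/l/ stays [l].
/u/ (between /l/ and /p/) is in the target of rule 2 but the environment (before a voiced consonant) is not met → [u].
/p/ (word-final): no rule targets it → [p].

[nuːlopeːzɡaːlup]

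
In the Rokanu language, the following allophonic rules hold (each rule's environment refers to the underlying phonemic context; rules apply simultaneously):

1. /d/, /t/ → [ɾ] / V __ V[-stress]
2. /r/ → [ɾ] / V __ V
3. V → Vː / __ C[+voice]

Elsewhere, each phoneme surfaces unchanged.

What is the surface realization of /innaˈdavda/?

[iːnnaːˈdaːvda]

Rule 3 applies to /i/ (word-initial: before a voiced consonant) → [iː].
/n/ stays [n].
/n/ (between /n/ and /a/): no rule targets it → [n].
/a/ meets the environment for rule 3 (before a voiced consonant) → [aː].
/d/ (between /a/ and /a/) fails the environment for rule 1, so it stays [d].
/a/ — between /d/ and /v/, before a voiced consonant — surfaces as [aː] (rule 3).
/v/ (between /a/ and /d/): no rule targets it → [v].
/d/ (between /v/ and /a/) is in the target of rule 1 but the environment (between a vowel and a following unstressed vowel) is not met → [d].
/a/ — word-final; rule 3 does not apply here → [a].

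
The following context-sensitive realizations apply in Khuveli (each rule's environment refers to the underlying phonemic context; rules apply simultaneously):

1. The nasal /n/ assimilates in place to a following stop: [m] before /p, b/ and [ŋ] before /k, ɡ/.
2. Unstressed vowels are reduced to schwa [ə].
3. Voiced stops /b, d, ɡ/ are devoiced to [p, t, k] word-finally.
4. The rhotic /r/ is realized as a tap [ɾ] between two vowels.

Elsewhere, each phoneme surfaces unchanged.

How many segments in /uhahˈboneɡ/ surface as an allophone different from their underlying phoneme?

4

Segments that undergo a rule: /u/ → [ə] (rule 2); /a/ → [ə] (rule 2); /e/ → [ə] (rule 2); /ɡ/ → [k] (rule 3).
All other segments surface unchanged.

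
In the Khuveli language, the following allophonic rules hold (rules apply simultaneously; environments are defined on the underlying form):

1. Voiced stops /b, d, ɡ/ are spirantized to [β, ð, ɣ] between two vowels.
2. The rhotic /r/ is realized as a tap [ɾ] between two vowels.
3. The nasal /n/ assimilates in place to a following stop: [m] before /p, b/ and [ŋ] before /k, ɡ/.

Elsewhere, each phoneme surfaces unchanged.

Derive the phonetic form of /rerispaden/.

/r/ (word-initial) is in the target of rule 2 but the environment (between two vowels) is not met → [r].
/e/ (between /r/ and /r/) is unaffected → [e].
/r/ meets the environment for rule 2 (between two vowels) → [ɾ].
/i/ (between /r/ and /s/) is unaffected → [i].
/s/ (between /i/ and /p/): no rule targets it → [s].
/p/ — not in any rule's target class → [p].
/a/ — not in any rule's target class → [a].
/d/ (between /a/ and /e/) occurs between two vowels → [ð] by rule 1.
/e/ stays [e].
/n/ (word-final) is in the target of rule 3 but the environment (before a labial or velar stop) is not met → [n].

[reɾispaðen]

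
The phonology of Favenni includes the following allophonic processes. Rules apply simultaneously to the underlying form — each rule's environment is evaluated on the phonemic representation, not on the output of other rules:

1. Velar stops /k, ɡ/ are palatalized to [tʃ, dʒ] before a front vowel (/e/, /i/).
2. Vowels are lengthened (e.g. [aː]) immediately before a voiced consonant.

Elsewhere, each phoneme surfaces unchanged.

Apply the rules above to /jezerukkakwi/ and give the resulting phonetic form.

/j/ (word-initial): no rule targets it → [j].
/e/ — between /j/ and /z/, before a voiced consonant — surfaces as [eː] (rule 2).
/z/ stays [z].
/e/ (between /z/ and /r/) occurs before a voiced consonant → [eː] by rule 2.
/r/ — not in any rule's target class → [r].
/u/ (between /r/ and /k/): rule 2 targets it, but not before a voiced consonant → unchanged [u].
/k/ (between /u/ and /k/) is in the target of rule 1 but the environment (before a front vowel) is not met → [k].
/k/ (between /k/ and /a/): rule 1 targets it, but not before a front vowel → unchanged [k].
/a/ (between /k/ and /k/) is in the target of rule 2 but the environment (before a voiced consonant) is not met → [a].
/k/ (between /a/ and /w/) is in the target of rule 1 but the environment (before a front vowel) is not met → [k].
/w/ — not in any rule's target class → [w].
/i/ (word-final) is in the target of rule 2 but the environment (before a voiced consonant) is not met → [i].

[jeːzeːrukkakwi]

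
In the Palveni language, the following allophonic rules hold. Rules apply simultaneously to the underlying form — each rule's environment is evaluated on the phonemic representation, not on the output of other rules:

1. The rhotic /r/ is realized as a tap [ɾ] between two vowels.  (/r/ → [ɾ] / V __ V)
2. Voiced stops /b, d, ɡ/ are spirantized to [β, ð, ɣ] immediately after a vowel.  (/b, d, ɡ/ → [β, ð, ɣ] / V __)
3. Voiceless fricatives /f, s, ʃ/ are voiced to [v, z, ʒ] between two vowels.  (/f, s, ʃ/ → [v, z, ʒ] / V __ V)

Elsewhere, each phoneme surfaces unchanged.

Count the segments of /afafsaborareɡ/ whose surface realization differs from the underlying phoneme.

5

Segments that undergo a rule: /f/ → [v] (rule 3); /b/ → [β] (rule 2); /r/ → [ɾ] (rule 1); /r/ → [ɾ] (rule 1); /ɡ/ → [ɣ] (rule 2).
All other segments surface unchanged.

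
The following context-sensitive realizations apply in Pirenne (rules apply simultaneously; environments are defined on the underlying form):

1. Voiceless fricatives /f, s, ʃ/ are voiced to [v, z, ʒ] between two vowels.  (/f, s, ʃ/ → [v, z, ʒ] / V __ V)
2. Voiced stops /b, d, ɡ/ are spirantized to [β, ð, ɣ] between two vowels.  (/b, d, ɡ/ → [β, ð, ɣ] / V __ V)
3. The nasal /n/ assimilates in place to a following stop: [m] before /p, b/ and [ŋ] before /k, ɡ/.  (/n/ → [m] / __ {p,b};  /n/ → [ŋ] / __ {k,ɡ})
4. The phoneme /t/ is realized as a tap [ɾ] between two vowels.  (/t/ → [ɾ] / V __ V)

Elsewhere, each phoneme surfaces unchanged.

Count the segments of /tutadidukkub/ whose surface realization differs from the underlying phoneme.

Segments that undergo a rule: /t/ → [ɾ] (rule 4); /d/ → [ð] (rule 2); /d/ → [ð] (rule 2).
All other segments surface unchanged.

3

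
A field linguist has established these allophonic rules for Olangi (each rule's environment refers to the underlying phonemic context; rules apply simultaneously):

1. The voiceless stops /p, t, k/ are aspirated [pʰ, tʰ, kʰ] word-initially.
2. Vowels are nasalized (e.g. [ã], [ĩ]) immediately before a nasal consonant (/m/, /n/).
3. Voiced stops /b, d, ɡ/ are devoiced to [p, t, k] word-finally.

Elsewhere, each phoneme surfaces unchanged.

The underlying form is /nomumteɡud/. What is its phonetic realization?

/n/ stays [n].
/o/ (between /n/ and /m/) occurs before a nasal consonant → [õ] by rule 2.
/m/ — not in any rule's target class → [m].
/u/ (between /m/ and /m/): before a nasal consonant, so rule 2 applies → [ũ].
/m/ (between /u/ and /t/): no rule targets it → [m].
/t/ (between /m/ and /e/) fails the environment for rule 1, so it stays [t].
/e/ (between /t/ and /ɡ/): rule 2 targets it, but not before a nasal consonant → unchanged [e].
/ɡ/ (between /e/ and /u/): rule 3 targets it, but not word-finally → unchanged [ɡ].
/u/ (between /ɡ/ and /d/) is in the target of rule 2 but the environment (before a nasal consonant) is not met → [u].
Rule 3 applies to /d/ (word-final: word-finally) → [t].

[nõmũmteɡut]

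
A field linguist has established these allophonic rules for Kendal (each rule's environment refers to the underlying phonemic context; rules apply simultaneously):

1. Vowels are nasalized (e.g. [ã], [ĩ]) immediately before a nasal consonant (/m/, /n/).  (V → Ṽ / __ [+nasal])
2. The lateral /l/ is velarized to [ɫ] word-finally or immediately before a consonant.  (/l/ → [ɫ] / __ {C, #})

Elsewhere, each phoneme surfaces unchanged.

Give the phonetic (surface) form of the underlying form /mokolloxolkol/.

/o/ (between /m/ and /k/): rule 1 targets it, but not before a nasal consonant → unchanged [o].
/o/ (between /k/ and /l/) fails the environment for rule 1, so it stays [o].
Rule 2 applies to /l/ (between /o/ and /l/: word-finally or immediately before a consonant) → [ɫ].
/l/ (between /l/ and /o/) fails the environment for rule 2, so it stays [l].
/o/ — between /l/ and /x/; rule 1 does not apply here → [o].
/o/ (between /x/ and /l/): rule 1 targets it, but not before a nasal consonant → unchanged [o].
/l/ — between /o/ and /k/, word-finally or immediately before a consonant — surfaces as [ɫ] (rule 2).
/o/ — between /k/ and /l/; rule 1 does not apply here → [o].
/l/ — word-final, word-finally or immediately before a consonant — surfaces as [ɫ] (rule 2).

[mokoɫloxoɫkoɫ]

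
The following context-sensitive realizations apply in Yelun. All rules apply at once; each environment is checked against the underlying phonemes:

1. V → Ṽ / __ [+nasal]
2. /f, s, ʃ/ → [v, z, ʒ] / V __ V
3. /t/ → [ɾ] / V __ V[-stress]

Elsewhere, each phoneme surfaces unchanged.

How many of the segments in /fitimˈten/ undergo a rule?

3

Segments that undergo a rule: /t/ → [ɾ] (rule 3); /i/ → [ĩ] (rule 1); /e/ → [ẽ] (rule 1).
All other segments surface unchanged.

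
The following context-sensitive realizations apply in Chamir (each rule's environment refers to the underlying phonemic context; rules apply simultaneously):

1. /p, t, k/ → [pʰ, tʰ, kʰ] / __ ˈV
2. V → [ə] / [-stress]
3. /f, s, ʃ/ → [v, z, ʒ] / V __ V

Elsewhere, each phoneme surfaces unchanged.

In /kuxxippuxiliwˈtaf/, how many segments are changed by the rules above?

6

Segments that undergo a rule: /u/ → [ə] (rule 2); /i/ → [ə] (rule 2); /u/ → [ə] (rule 2); /i/ → [ə] (rule 2); /i/ → [ə] (rule 2); /t/ → [tʰ] (rule 1).
All other segments surface unchanged.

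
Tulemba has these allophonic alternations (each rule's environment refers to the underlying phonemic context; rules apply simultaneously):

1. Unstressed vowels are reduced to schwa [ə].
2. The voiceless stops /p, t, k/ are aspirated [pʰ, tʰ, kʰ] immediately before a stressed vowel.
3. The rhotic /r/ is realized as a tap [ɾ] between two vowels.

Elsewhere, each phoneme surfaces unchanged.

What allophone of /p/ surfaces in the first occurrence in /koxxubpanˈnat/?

/p/ (between /b/ and /a/): rule 2 targets it, but not immediately before a stressed vowel → unchanged [p].

[p]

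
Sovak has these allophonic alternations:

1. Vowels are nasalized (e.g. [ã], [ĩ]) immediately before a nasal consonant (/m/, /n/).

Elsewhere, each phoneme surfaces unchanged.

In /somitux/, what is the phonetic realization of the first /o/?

[õ]

/o/ meets the environment for rule 1 (before a nasal consonant) → [õ].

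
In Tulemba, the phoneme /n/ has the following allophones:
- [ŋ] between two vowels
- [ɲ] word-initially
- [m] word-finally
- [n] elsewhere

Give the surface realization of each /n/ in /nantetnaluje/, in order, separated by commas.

Occurrence 1 (position 1): word-initially → [ɲ].
Occurrence 2 (position 3): no conditioning environment matches → elsewhere allophone [n].
Occurrence 3 (position 7): no conditioning environment matches → elsewhere allophone [n].

[ɲ], [n], [n]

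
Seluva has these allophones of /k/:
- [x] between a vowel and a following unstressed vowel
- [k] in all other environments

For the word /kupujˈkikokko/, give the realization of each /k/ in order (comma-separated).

[k], [k], [x], [k], [k]

Occurrence 1 (position 1): no conditioning environment matches → elsewhere allophone [k].
Occurrence 2 (position 6): no conditioning environment matches → elsewhere allophone [k].
Occurrence 3 (position 8): between a vowel and a following unstressed vowel → [x].
Occurrence 4 (position 10): no conditioning environment matches → elsewhere allophone [k].
Occurrence 5 (position 11): no conditioning environment matches → elsewhere allophone [k].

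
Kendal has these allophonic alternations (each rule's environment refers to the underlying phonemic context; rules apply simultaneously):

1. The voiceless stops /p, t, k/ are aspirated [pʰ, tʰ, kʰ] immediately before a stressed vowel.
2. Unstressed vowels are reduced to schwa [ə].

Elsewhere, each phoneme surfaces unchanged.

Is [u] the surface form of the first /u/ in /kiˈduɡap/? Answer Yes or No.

/u/ (between /d/ and /ɡ/) is in the target of rule 2 but the environment (in an unstressed syllable) is not met → [u].
The actual realization is [u], which matches [u].

Yes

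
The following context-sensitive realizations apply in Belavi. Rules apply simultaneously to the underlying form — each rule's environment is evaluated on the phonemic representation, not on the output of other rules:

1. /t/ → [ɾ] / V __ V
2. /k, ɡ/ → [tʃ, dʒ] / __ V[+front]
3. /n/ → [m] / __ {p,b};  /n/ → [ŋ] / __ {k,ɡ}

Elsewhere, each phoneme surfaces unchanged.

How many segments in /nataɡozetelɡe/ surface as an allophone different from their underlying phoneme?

3

Segments that undergo a rule: /t/ → [ɾ] (rule 1); /t/ → [ɾ] (rule 1); /ɡ/ → [dʒ] (rule 2).
All other segments surface unchanged.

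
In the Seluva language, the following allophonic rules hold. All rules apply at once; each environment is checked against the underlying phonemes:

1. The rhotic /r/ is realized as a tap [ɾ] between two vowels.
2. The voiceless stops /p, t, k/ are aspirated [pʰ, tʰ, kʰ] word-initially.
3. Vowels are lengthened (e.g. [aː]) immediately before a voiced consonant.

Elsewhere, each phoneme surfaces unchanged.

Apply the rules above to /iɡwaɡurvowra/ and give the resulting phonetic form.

/i/ (word-initial): before a voiced consonant, so rule 3 applies → [iː].
/ɡ/ — not in any rule's target class → [ɡ].
/w/ (between /ɡ/ and /a/): no rule targets it → [w].
/a/ — between /w/ and /ɡ/, before a voiced consonant — surfaces as [aː] (rule 3).
/ɡ/ stays [ɡ].
/u/ (between /ɡ/ and /r/): before a voiced consonant, so rule 3 applies → [uː].
/r/ (between /u/ and /v/) is in the target of rule 1 but the environment (between two vowels) is not met → [r].
/v/ (between /r/ and /o/) is unaffected → [v].
/o/ — between /v/ and /w/, before a voiced consonant — surfaces as [oː] (rule 3).
/w/ stays [w].
/r/ — between /w/ and /a/; rule 1 does not apply here → [r].
/a/ (word-final): rule 3 targets it, but not before a voiced consonant → unchanged [a].

[iːɡwaːɡuːrvoːwra]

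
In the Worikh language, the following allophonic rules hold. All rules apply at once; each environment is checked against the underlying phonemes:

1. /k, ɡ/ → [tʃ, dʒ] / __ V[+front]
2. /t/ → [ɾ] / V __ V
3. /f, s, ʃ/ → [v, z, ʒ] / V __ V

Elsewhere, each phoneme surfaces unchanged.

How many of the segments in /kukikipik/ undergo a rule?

Segments that undergo a rule: /k/ → [tʃ] (rule 1); /k/ → [tʃ] (rule 1).
All other segments surface unchanged.

2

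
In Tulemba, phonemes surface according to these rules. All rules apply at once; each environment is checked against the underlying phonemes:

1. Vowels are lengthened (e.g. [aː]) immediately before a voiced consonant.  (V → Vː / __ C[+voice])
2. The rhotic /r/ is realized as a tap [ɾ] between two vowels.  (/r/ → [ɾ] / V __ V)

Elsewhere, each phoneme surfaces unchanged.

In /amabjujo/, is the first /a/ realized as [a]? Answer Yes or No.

No

Rule 1 applies to /a/ (word-initial: before a voiced consonant) → [aː].
The actual realization is [aː], not [a].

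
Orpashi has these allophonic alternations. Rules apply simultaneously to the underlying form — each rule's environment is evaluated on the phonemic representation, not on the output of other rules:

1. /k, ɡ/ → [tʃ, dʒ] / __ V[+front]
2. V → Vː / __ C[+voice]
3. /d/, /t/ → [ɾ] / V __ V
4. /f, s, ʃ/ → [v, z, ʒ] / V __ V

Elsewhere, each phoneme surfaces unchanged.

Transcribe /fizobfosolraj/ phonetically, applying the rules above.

[fiːzoːbfozoːlraːj]

/f/ (word-initial): rule 4 targets it, but not between two vowels → unchanged [f].
/i/ meets the environment for rule 2 (before a voiced consonant) → [iː].
/z/ stays [z].
Rule 2 applies to /o/ (between /z/ and /b/: before a voiced consonant) → [oː].
/b/ — not in any rule's target class → [b].
/f/ (between /b/ and /o/) is in the target of rule 4 but the environment (between two vowels) is not met → [f].
/o/ (between /f/ and /s/): rule 2 targets it, but not before a voiced consonant → unchanged [o].
/s/ — between /o/ and /o/, between two vowels — surfaces as [z] (rule 4).
Rule 2 applies to /o/ (between /s/ and /l/: before a voiced consonant) → [oː].
/l/ — not in any rule's target class → [l].
/r/ (between /l/ and /a/) is unaffected → [r].
/a/ meets the environment for rule 2 (before a voiced consonant) → [aː].
/j/ (word-final) is unaffected → [j].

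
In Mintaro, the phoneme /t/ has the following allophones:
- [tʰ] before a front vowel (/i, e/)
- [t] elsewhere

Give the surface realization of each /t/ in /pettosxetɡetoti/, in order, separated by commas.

[t], [t], [t], [t], [tʰ]

Occurrence 1 (position 3): no conditioning environment matches → elsewhere allophone [t].
Occurrence 2 (position 4): no conditioning environment matches → elsewhere allophone [t].
Occurrence 3 (position 9): no conditioning environment matches → elsewhere allophone [t].
Occurrence 4 (position 12): no conditioning environment matches → elsewhere allophone [t].
Occurrence 5 (position 14): before a front vowel (/i, e/) → [tʰ].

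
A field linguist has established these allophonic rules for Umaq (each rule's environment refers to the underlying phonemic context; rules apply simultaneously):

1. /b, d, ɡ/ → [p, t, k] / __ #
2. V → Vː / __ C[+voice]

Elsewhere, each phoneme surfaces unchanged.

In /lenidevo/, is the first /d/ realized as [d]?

/d/ — between /i/ and /e/; rule 1 does not apply here → [d].
The actual realization is [d], which matches [d].

Yes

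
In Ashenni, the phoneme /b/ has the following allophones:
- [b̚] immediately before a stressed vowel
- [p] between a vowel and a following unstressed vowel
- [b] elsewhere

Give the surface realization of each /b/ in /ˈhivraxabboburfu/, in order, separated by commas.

[b], [b], [p]

Occurrence 1 (position 8): no conditioning environment matches → elsewhere allophone [b].
Occurrence 2 (position 9): no conditioning environment matches → elsewhere allophone [b].
Occurrence 3 (position 11): between a vowel and a following unstressed vowel → [p].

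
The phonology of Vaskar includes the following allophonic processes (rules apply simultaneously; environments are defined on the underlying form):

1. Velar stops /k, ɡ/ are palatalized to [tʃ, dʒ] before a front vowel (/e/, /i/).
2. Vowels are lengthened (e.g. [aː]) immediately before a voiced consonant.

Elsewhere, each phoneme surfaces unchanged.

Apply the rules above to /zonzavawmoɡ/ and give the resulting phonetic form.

/z/ (word-initial): no rule targets it → [z].
/o/ (between /z/ and /n/): before a voiced consonant, so rule 2 applies → [oː].
/n/ stays [n].
/z/ (between /n/ and /a/): no rule targets it → [z].
/a/ meets the environment for rule 2 (before a voiced consonant) → [aː].
/v/ (between /a/ and /a/) is unaffected → [v].
/a/ — between /v/ and /w/, before a voiced consonant — surfaces as [aː] (rule 2).
/w/ — not in any rule's target class → [w].
/m/ — not in any rule's target class → [m].
Rule 2 applies to /o/ (between /m/ and /ɡ/: before a voiced consonant) → [oː].
/ɡ/ (word-final): rule 1 targets it, but not before a front vowel → unchanged [ɡ].

[zoːnzaːvaːwmoːɡ]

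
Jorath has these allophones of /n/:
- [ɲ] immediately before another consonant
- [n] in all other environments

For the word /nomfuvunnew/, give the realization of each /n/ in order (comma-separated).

[n], [ɲ], [n]

Occurrence 1 (position 1): no conditioning environment matches → elsewhere allophone [n].
Occurrence 2 (position 8): immediately before another consonant → [ɲ].
Occurrence 3 (position 9): no conditioning environment matches → elsewhere allophone [n].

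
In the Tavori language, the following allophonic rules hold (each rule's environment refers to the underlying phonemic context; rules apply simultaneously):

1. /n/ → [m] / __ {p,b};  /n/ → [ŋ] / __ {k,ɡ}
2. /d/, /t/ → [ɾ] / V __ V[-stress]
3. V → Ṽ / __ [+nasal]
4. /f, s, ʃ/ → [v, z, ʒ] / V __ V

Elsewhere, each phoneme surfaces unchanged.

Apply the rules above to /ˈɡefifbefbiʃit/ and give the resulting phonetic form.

[ˈɡevifbefbiʒit]

/e/ (between /ɡ/ and /f/) is in the target of rule 3 but the environment (before a nasal consonant) is not met → [e].
Rule 4 applies to /f/ (between /e/ and /i/: between two vowels) → [v].
/i/ (between /f/ and /f/) fails the environment for rule 3, so it stays [i].
/f/ (between /i/ and /b/) fails the environment for rule 4, so it stays [f].
/e/ (between /b/ and /f/) is in the target of rule 3 but the environment (before a nasal consonant) is not met → [e].
/f/ — between /e/ and /b/; rule 4 does not apply here → [f].
/i/ — between /b/ and /ʃ/; rule 3 does not apply here → [i].
/ʃ/ (between /i/ and /i/): between two vowels, so rule 4 applies → [ʒ].
/i/ (between /ʃ/ and /t/): rule 3 targets it, but not before a nasal consonant → unchanged [i].
/t/ (word-final) is in the target of rule 2 but the environment (between a vowel and a following unstressed vowel) is not met → [t].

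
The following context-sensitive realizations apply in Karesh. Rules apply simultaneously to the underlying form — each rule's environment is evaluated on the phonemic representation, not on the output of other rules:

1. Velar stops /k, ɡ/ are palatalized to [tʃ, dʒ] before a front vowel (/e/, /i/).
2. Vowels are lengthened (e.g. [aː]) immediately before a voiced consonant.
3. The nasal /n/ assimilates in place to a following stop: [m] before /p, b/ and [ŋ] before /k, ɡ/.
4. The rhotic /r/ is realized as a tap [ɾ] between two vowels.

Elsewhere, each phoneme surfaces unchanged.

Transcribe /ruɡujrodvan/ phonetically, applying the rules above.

/r/ (word-initial) is in the target of rule 4 but the environment (between two vowels) is not met → [r].
/u/ (between /r/ and /ɡ/) occurs before a voiced consonant → [uː] by rule 2.
/ɡ/ (between /u/ and /u/): rule 1 targets it, but not before a front vowel → unchanged [ɡ].
/u/ (between /ɡ/ and /j/): before a voiced consonant, so rule 2 applies → [uː].
/r/ (between /j/ and /o/) is in the target of rule 4 but the environment (between two vowels) is not met → [r].
Rule 2 applies to /o/ (between /r/ and /d/: before a voiced consonant) → [oː].
/a/ — between /v/ and /n/, before a voiced consonant — surfaces as [aː] (rule 2).
/n/ (word-final): rule 3 targets it, but not before a labial or velar stop → unchanged [n].

[ruːɡuːjroːdvaːn]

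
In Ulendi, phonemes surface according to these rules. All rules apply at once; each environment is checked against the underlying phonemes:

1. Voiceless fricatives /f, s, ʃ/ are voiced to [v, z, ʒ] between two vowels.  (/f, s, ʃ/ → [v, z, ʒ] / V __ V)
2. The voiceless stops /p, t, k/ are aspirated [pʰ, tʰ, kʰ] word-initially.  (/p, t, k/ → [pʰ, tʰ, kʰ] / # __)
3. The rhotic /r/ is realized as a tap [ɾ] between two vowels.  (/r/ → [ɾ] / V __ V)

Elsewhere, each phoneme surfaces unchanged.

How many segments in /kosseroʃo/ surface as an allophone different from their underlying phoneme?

3

Segments that undergo a rule: /k/ → [kʰ] (rule 2); /r/ → [ɾ] (rule 3); /ʃ/ → [ʒ] (rule 1).
All other segments surface unchanged.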